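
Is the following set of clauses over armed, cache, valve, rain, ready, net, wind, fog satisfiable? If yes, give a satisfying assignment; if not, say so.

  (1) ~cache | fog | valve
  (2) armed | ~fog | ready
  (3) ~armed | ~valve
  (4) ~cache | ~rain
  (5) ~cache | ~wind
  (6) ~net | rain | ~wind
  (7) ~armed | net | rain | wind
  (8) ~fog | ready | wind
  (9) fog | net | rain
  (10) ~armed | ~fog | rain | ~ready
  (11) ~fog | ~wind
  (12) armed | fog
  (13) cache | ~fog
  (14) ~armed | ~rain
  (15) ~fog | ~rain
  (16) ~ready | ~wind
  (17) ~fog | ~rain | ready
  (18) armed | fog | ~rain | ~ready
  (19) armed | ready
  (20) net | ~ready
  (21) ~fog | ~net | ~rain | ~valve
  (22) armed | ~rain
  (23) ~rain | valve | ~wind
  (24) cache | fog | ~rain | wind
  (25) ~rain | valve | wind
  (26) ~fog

armed = True, cache = False, valve = False, rain = False, ready = True, net = True, wind = False, fog = False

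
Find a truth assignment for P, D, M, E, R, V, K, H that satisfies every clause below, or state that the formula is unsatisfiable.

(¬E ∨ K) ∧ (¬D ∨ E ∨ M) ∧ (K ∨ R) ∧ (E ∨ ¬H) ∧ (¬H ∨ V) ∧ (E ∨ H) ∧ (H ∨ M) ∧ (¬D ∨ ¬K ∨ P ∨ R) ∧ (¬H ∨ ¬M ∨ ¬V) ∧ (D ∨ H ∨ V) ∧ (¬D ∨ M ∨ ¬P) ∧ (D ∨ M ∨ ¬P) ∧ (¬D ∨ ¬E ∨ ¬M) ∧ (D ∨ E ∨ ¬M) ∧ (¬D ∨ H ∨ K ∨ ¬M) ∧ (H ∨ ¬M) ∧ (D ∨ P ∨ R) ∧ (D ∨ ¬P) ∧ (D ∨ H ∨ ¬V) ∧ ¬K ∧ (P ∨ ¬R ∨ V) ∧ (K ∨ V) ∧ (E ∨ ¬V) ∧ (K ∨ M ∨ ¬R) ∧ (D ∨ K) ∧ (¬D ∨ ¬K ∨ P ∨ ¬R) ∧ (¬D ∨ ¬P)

No satisfying assignment exists.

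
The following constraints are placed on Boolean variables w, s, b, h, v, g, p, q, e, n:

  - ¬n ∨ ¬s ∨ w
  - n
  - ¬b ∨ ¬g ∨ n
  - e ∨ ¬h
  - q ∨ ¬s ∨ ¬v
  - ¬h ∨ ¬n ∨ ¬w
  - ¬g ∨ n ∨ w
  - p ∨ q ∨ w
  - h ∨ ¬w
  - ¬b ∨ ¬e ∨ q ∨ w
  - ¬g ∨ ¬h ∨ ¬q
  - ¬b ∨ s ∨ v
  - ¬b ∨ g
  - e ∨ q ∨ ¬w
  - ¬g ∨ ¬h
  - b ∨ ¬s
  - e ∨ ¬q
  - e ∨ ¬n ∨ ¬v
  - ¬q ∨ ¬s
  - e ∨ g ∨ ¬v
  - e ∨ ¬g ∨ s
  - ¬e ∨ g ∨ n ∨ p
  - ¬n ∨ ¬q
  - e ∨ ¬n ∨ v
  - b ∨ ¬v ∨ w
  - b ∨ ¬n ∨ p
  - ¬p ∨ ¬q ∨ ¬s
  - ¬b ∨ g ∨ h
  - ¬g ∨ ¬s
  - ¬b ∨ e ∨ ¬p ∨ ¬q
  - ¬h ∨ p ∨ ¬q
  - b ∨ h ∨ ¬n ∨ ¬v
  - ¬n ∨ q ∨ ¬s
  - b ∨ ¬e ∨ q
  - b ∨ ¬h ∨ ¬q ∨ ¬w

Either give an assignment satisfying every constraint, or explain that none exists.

Case v = True:
  (n) forces n = True.
  (e ∨ ¬n ∨ ¬v) forces e = True.
  (¬n ∨ ¬q) forces q = False.
  (q ∨ ¬s ∨ ¬v) forces s = False.
  (b ∨ ¬e ∨ q) forces b = True.
  (¬b ∨ ¬e ∨ q ∨ w) forces w = True.
  (¬h ∨ ¬n ∨ ¬w) forces h = False.
  Clause (h ∨ ¬w) is falsified — contradiction.
Case v = False:
  (n) forces n = True.
  (¬n ∨ ¬q) forces q = False.
  (e ∨ ¬n ∨ v) forces e = True.
  (¬n ∨ q ∨ ¬s) forces s = False.
  (¬b ∨ s ∨ v) forces b = False.
  Clause (b ∨ ¬e ∨ q) is falsified — contradiction.
Both cases fail, so the formula is unsatisfiable.

Unsatisfiable — no assignment works.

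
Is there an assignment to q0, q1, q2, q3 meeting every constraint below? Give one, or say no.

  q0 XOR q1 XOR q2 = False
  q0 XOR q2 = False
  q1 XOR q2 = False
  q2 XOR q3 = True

q0=F, q1=F, q2=F, q3=T

q0 XOR q1 XOR q2 = F XOR F XOR F = False ✓
q0 XOR q2 = F XOR F = False ✓
q1 XOR q2 = F XOR F = False ✓
q2 XOR q3 = F XOR T = True ✓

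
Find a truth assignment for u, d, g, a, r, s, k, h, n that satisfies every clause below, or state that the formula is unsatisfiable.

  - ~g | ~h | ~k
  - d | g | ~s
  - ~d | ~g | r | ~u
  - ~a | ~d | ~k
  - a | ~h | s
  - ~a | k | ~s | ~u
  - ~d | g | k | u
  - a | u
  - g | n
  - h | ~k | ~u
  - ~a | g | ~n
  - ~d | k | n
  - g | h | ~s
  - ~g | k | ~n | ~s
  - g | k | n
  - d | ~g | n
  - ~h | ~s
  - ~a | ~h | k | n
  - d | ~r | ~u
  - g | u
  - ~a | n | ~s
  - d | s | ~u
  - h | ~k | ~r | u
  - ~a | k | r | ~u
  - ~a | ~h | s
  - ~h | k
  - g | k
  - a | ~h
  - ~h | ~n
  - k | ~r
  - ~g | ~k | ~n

u=F, d=F, g=T, a=T, r=F, s=F, k=F, h=F, n=T

Set u = False.
  then (a | u) forces a = True.
  then (g | u) forces g = True.
Set d = False.
  then (d | ~g | n) forces n = True.
  then (~h | ~n) forces h = False.
  then (~g | ~k | ~n) forces k = False.
  then (~g | k | ~n | ~s) forces s = False.
  then (k | ~r) forces r = False.
All clauses satisfied.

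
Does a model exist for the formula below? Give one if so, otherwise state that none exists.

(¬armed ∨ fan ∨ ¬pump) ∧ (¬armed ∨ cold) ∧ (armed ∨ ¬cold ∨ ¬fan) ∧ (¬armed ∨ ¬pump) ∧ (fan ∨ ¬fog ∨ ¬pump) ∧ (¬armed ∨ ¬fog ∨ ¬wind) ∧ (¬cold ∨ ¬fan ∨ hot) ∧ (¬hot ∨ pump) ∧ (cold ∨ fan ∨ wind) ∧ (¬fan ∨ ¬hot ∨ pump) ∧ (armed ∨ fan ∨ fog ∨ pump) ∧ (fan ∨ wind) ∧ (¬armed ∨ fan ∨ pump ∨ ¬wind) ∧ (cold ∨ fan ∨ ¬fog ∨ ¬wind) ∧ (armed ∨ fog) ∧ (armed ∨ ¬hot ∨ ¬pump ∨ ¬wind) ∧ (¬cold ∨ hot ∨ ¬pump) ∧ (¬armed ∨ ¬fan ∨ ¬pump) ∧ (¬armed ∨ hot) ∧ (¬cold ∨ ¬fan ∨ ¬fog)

pump: False, cold: False, armed: False, fan: True, hot: False, fog: True, wind: True

Set pump = False.
  then (¬hot ∨ pump) forces hot = False.
  then (¬armed ∨ hot) forces armed = False.
  then (armed ∨ fog) forces fog = True.
Set cold = False.
Set fan = True.
Set wind = True.
All clauses satisfied.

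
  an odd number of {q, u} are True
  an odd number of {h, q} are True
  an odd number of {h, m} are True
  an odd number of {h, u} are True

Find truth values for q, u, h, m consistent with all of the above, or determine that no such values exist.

No satisfying assignment exists.

Adding constraints 1, 2, 4 mod 2: every variable appears an even number of times on the left, so the left side is 0.
But the right sides sum to 1 (mod 2). 0 ≠ 1 — the system is inconsistent.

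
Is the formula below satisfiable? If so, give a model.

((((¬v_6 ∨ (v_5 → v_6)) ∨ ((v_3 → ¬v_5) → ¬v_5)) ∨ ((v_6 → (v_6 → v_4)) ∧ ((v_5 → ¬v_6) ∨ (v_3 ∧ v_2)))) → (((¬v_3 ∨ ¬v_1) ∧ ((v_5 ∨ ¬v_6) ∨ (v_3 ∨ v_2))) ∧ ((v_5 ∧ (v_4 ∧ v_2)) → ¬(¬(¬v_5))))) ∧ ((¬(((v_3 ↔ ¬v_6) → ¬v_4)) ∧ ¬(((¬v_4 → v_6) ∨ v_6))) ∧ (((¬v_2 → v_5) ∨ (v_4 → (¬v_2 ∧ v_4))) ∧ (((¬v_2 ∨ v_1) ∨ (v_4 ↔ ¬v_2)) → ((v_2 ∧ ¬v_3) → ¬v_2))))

Case v_4 = True: the conjunct ¬(((¬v_4 → v_6) ∨ v_6)) becomes ¬((True ∨ v_6)) = False.
Case v_4 = False: the conjunct ¬(((v_3 ↔ ¬v_6) → ¬v_4)) becomes ¬(((v_3 ↔ ¬v_6) → True)) = False.
Both cases fail — unsatisfiable.

No satisfying assignment exists.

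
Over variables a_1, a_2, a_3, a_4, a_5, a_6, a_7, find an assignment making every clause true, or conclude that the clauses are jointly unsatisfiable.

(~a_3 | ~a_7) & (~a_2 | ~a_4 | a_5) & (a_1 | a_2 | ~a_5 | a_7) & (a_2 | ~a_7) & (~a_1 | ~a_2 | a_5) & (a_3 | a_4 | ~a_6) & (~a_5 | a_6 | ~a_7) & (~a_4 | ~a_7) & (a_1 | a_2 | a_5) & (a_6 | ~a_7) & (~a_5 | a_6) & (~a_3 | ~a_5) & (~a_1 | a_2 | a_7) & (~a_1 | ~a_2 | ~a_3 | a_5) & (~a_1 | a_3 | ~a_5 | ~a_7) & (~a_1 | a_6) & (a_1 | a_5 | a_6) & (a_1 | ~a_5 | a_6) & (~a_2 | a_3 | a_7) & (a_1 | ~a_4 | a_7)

Set a_1 = False.
Try a_2 = False:
  (a_2 | ~a_7) forces a_7 = False.
  (a_1 | a_2 | ~a_5 | a_7) forces a_5 = False.
  clause (a_1 | a_2 | a_5) is falsified — backtrack.
So a_2 = True.
Try a_3 = False:
  (~a_2 | a_3 | a_7) forces a_7 = True.
  (~a_4 | ~a_7) forces a_4 = False.
  (a_3 | a_4 | ~a_6) forces a_6 = False.
  clause (a_6 | ~a_7) is falsified — backtrack.
So a_3 = True.
  then (~a_3 | ~a_7) forces a_7 = False.
  then (~a_3 | ~a_5) forces a_5 = False.
  then (a_1 | a_5 | a_6) forces a_6 = True.
  then (a_1 | ~a_4 | a_7) forces a_4 = False.
All clauses satisfied.

a_1: False, a_2: True, a_3: True, a_4: False, a_5: False, a_6: True, a_7: False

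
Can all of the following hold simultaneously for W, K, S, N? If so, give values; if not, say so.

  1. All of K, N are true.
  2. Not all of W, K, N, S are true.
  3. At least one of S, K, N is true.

W=T, K=T, S=F, N=T

  (1) {K, N}: all 2 true ✓
  (2) {W, K, N, S}: 3/4 true — not all ✓
  (3) {S, K, N}: 2 true — at least one ✓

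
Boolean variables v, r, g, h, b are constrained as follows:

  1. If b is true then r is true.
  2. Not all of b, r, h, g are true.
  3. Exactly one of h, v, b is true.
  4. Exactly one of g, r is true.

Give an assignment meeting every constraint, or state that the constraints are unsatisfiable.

v = True, r = False, g = True, h = False, b = False

  (1) b=F ⇒ r: vacuous ✓
  (2) {b, r, h, g}: 1/4 true — not all ✓
  (3) {h, v, b}: 1 true — exactly one ✓
  (4) {g, r}: 1 true — exactly one ✓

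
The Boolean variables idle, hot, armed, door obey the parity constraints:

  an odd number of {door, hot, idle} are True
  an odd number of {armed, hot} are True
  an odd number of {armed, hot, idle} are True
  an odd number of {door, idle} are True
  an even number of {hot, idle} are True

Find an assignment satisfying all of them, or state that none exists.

idle=F, hot=F, armed=T, door=T

{door, hot, idle}: 1 true → odd ✓
{armed, hot}: 1 true → odd ✓
{armed, hot, idle}: 1 true → odd ✓
{door, idle}: 1 true → odd ✓
{hot, idle}: 0 true → even ✓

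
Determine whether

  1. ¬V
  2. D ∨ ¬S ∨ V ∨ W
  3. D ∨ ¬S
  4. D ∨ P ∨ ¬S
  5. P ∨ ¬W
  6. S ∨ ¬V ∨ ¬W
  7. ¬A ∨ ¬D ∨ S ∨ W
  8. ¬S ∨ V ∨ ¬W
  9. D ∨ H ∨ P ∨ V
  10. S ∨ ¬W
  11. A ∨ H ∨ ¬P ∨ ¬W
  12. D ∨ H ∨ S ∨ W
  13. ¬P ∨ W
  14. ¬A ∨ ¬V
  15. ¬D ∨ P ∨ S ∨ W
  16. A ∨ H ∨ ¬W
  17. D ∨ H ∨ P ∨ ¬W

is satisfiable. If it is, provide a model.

Unit clause (¬V) forces V = False.
Try P = True:
  (¬P ∨ W) forces W = True.
  (¬S ∨ V ∨ ¬W) forces S = False.
  clause (S ∨ ¬W) is falsified — backtrack.
So P = False.
  then (P ∨ ¬W) forces W = False.
Set S = True.
  then (D ∨ ¬S ∨ V ∨ W) forces D = True.
Set A = False.
Set H = False.
All clauses satisfied.

P: False, S: True, V: False, D: True, A: False, W: False, H: False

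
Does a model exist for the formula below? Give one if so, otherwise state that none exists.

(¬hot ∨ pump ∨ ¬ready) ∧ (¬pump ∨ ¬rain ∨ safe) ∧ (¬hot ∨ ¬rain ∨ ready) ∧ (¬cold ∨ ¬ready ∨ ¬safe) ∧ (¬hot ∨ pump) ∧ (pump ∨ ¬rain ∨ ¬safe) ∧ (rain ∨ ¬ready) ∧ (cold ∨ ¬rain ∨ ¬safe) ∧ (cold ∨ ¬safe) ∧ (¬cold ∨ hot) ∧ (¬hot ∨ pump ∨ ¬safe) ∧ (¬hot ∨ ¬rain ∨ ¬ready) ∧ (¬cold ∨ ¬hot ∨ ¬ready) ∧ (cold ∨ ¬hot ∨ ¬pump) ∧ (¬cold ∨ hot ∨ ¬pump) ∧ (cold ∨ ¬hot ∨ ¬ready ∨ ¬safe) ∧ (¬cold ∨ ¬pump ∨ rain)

Set safe = False.
Set rain = True.
  then (¬pump ∨ ¬rain ∨ safe) forces pump = False.
  then (¬hot ∨ pump) forces hot = False.
  then (¬cold ∨ hot) forces cold = False.
Set ready = True.
All clauses satisfied.

safe = False, rain = True, ready = True, hot = False, pump = False, cold = False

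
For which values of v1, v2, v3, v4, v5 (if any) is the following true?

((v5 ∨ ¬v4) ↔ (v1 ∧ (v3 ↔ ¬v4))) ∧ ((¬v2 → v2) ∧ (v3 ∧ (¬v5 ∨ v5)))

v1 = True; v2 = True; v3 = True; v4 = False; v5 = False

  (v5 ∨ ¬v4) ↔ (v1 ∧ (v3 ↔ ¬v4)) = True
    v5 ∨ ¬v4 = True
      ¬v4 = True
    v1 ∧ (v3 ↔ ¬v4) = True
      v3 ↔ ¬v4 = True
        ¬v4 = True
  (¬v2 → v2) ∧ (v3 ∧ (¬v5 ∨ v5)) = True
    ¬v2 → v2 = True
      ¬v2 = False
    v3 ∧ (¬v5 ∨ v5) = True
      ¬v5 ∨ v5 = True
        ¬v5 = True
Both conjuncts True, so the formula holds.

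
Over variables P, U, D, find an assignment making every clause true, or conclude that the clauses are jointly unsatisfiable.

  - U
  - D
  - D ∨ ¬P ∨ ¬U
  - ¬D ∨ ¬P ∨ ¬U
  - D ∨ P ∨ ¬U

Unit clause (U) forces U = True.
Unit clause (D) forces D = True.
In (¬D ∨ ¬P ∨ ¬U) only ¬P is left, so P = False.
All clauses satisfied.

P = False, U = True, D = True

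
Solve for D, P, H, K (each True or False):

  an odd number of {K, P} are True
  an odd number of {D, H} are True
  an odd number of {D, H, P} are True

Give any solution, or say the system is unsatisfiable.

D = True; P = False; H = False; K = True

{K, P}: 1 true → odd ✓
{D, H}: 1 true → odd ✓
{D, H, P}: 1 true → odd ✓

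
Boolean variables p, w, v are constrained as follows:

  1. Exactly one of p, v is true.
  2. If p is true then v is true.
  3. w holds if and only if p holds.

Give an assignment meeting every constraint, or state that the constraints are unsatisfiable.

p = False, w = False, v = True

  (1) {p, v}: 1 true — exactly one ✓
  (2) p=F ⇒ v: vacuous ✓
  (3) w=F, p=F — same ✓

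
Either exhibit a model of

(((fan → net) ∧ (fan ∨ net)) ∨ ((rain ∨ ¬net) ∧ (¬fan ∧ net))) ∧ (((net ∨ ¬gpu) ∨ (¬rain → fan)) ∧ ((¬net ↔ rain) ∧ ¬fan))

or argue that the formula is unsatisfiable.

fan = False; rain = False; net = True; gpu = False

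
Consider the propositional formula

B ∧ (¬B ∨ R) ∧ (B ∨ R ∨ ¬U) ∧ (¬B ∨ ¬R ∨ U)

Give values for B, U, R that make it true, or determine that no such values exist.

B = True; U = True; R = True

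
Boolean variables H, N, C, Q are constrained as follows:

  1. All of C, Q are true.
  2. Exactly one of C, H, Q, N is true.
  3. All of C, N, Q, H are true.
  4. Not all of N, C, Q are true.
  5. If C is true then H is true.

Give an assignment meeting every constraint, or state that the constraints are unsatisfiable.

Case H = True:
  (1) forces C = True.
  Constraint (2) is violated (C=T, H=T) — contradiction.
Case H = False:
  Constraint (3) is violated (H=F) — contradiction.
Both cases fail — unsatisfiable.

Unsatisfiable — no assignment works.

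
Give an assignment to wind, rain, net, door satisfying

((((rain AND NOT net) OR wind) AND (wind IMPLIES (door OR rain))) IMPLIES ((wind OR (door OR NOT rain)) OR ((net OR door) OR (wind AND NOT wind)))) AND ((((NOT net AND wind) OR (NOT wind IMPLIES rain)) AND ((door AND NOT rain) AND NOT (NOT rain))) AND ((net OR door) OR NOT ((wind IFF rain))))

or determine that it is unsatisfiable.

The formula is unsatisfiable.

Case rain = True: the conjunct NOT rain is False.
Case rain = False: the conjunct NOT (NOT rain) becomes NOT (NOT False) = False.
Both cases fail — unsatisfiable.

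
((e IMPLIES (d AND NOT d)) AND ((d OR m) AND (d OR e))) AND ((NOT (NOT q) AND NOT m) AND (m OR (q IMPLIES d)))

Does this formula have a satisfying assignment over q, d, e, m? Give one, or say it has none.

q = True, d = True, e = False, m = False

  (e IMPLIES (d AND NOT d)) AND ((d OR m) AND (d OR e)) = True
    e IMPLIES (d AND NOT d) = True
      d AND NOT d = False
        NOT d = False
    (d OR m) AND (d OR e) = True
      d OR m = True
      d OR e = True
  (NOT (NOT q) AND NOT m) AND (m OR (q IMPLIES d)) = True
    NOT (NOT q) AND NOT m = True
      NOT (NOT q) = True
        NOT q = False
      NOT m = True
    m OR (q IMPLIES d) = True
      q IMPLIES d = True
Both conjuncts True, so the formula holds.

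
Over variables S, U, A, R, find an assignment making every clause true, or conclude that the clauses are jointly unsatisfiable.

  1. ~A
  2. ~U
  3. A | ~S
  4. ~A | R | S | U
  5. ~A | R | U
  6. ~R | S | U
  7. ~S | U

S = False, U = False, A = False, R = False

Unit clause (~A) forces A = False.
Unit clause (~U) forces U = False.
In (A | ~S) only ~S is left, so S = False.
In (~R | S | U) only ~R is left, so R = False.
Check each clause:
  (~A): ~A holds.
  (~U): ~U holds.
  (A | ~S): ~S holds.
  (~A | R | S | U): ~A holds.
  (~A | R | U): ~A holds.
  (~R | S | U): ~R holds.
  (~S | U): ~S holds.
All clauses satisfied.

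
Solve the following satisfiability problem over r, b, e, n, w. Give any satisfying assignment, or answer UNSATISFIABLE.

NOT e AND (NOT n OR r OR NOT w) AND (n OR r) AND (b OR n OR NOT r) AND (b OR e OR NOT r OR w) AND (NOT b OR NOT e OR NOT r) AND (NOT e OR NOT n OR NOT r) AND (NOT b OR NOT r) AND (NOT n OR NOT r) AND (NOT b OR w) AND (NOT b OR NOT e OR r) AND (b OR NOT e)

r = False; b = False; e = False; n = True; w = False

Unit clause (NOT e) forces e = False.
Try r = True:
  (NOT b OR NOT r) forces b = False.
  (b OR n OR NOT r) forces n = True.
  clause (NOT n OR NOT r) is falsified — backtrack.
So r = False.
  then (n OR r) forces n = True.
  then (NOT n OR r OR NOT w) forces w = False.
  then (NOT b OR w) forces b = False.
All clauses satisfied.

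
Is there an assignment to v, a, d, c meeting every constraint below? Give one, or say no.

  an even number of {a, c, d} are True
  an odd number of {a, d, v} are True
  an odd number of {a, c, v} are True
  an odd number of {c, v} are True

v: False, a: False, d: True, c: True

{a, c, d}: 2 true → even ✓
{a, d, v}: 1 true → odd ✓
{a, c, v}: 1 true → odd ✓
{c, v}: 1 true → odd ✓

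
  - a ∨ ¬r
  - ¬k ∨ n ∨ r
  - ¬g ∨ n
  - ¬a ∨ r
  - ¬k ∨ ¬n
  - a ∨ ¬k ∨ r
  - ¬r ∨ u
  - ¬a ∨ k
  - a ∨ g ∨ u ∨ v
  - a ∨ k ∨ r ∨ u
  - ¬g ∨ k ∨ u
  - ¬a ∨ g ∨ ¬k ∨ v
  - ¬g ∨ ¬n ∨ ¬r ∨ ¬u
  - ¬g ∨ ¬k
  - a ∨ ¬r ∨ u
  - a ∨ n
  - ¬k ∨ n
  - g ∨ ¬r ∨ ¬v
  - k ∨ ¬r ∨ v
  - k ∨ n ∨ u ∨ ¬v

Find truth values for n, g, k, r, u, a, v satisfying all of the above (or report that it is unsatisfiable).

n: True; g: True; k: False; r: False; u: True; a: False; v: False

Set n = True.
  then (¬k ∨ ¬n) forces k = False.
  then (¬a ∨ k) forces a = False.
  then (a ∨ ¬r) forces r = False.
  then (a ∨ k ∨ r ∨ u) forces u = True.
Set g = True.
Set v = False.
All clauses satisfied.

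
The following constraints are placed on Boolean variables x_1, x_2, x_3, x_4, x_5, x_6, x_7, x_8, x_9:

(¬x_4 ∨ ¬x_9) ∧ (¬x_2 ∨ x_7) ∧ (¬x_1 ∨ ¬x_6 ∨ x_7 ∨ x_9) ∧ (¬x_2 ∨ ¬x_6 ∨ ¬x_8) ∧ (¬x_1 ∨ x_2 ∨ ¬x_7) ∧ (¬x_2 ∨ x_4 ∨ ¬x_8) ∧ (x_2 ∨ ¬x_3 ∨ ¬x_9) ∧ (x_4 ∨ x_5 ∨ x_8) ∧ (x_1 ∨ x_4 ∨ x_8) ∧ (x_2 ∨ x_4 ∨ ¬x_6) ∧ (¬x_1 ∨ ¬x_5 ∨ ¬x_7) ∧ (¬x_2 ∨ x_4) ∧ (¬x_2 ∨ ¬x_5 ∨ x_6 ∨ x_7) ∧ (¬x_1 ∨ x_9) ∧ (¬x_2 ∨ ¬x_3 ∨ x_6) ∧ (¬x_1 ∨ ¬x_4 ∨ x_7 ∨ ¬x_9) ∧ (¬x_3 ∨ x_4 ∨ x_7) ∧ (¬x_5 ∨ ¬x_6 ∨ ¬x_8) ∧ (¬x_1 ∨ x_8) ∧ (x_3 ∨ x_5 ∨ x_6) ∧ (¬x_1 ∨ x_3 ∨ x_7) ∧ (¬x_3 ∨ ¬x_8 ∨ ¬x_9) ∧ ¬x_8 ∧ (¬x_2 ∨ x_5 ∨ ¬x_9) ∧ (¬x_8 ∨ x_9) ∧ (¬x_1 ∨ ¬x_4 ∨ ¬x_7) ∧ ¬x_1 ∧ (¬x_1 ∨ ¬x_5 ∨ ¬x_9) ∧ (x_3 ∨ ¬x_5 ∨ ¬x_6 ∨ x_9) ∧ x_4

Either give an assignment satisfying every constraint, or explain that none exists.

x_1: False, x_2: True, x_3: False, x_4: True, x_5: False, x_6: True, x_7: True, x_8: False, x_9: False

Unit clause (¬x_8) forces x_8 = False.
Unit clause (¬x_1) forces x_1 = False.
Unit clause (x_4) forces x_4 = True.
In (¬x_4 ∨ ¬x_9) only ¬x_9 is left, so x_9 = False.
Set x_2 = True.
  then (¬x_2 ∨ x_7) forces x_7 = True.
Set x_3 = False.
Set x_5 = False.
  then (x_3 ∨ x_5 ∨ x_6) forces x_6 = True.
All clauses satisfied.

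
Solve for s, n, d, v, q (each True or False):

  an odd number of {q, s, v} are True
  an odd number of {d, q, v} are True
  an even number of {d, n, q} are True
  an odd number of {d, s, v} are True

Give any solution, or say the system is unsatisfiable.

s: True, n: False, d: True, v: True, q: True

{q, s, v}: 3 true → odd ✓
{d, q, v}: 3 true → odd ✓
{d, n, q}: 2 true → even ✓
{d, s, v}: 3 true → odd ✓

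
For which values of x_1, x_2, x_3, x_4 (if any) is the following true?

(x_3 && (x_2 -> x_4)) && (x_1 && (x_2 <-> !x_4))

x_1 = True; x_2 = False; x_3 = True; x_4 = True

  x_3 && (x_2 -> x_4) = True
    x_2 -> x_4 = True
  x_1 && (x_2 <-> !x_4) = True
    x_2 <-> !x_4 = True
      !x_4 = False
Both conjuncts True, so the formula holds.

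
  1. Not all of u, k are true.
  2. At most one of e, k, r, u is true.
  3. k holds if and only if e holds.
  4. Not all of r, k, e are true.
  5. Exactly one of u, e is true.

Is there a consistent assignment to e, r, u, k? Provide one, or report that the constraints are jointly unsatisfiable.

e=F, r=F, u=T, k=F

  (1) {u, k}: 1/2 true — not all ✓
  (2) {e, k, r, u}: 1 true — at most one ✓
  (3) k=F, e=F — same ✓
  (4) {r, k, e}: 0/3 true — not all ✓
  (5) {u, e}: 1 true — exactly one ✓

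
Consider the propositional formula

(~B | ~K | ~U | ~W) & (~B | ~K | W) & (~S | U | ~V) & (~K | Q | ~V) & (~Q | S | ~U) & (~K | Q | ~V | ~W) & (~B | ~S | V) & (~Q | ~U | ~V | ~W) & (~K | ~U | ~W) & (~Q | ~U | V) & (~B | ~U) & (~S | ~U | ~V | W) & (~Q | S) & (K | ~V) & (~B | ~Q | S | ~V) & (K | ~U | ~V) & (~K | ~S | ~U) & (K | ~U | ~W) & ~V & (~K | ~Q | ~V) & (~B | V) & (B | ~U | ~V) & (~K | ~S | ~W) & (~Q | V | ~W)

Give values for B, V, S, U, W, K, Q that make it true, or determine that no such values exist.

Unit clause (~V) forces V = False.
In (~B | V) only ~B is left, so B = False.
Set S = False.
  then (~Q | S) forces Q = False.
Set U = False.
Set W = True.
Set K = True.
All clauses satisfied.

B: False, V: False, S: False, U: False, W: True, K: True, Q: False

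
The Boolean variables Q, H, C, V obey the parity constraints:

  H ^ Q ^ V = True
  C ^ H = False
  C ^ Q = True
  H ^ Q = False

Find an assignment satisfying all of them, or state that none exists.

UNSATISFIABLE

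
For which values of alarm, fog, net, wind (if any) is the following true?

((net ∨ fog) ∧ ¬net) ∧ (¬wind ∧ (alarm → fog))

alarm: True, fog: True, net: False, wind: False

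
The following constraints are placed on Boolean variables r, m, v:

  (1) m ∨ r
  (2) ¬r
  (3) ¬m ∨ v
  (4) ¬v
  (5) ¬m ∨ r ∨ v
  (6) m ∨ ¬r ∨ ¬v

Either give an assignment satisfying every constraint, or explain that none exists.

The formula is unsatisfiable.

Case r = True:
  Clause (¬r) is falsified — contradiction.
Case r = False:
  (m ∨ r) forces m = True.
  (¬m ∨ v) forces v = True.
  Clause (¬v) is falsified — contradiction.
Both cases fail, so the formula is unsatisfiable.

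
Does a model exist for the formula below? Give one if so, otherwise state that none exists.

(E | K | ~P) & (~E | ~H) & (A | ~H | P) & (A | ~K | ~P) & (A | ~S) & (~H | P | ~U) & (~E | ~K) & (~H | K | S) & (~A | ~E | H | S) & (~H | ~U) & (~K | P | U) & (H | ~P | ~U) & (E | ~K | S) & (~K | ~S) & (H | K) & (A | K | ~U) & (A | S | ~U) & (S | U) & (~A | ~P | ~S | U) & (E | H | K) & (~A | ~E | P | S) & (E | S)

E = False, P = False, K = False, H = True, A = True, U = False, S = True

Try E = True:
  (~E | ~H) forces H = False.
  (~E | ~K) forces K = False.
  clause (H | K) is falsified — backtrack.
So E = False.
  then (E | S) forces S = True.
  then (A | ~S) forces A = True.
  then (~K | ~S) forces K = False.
  then (H | K) forces H = True.
  then (E | K | ~P) forces P = False.
  then (~H | P | ~U) forces U = False.
All clauses satisfied.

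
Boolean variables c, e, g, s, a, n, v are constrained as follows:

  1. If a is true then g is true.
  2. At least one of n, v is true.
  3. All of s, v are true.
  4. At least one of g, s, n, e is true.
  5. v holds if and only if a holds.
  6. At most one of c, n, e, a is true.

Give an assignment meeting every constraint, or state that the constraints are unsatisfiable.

c = False; e = False; g = True; s = True; a = True; n = False; v = True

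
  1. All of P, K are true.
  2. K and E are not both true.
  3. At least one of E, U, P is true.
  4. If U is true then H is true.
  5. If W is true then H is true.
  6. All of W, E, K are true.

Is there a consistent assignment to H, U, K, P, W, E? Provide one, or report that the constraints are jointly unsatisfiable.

UNSATISFIABLE

Case E = True:
  (1) forces P = True.
  (1) forces K = True.
  Constraint (2) is violated (K=T, E=T) — contradiction.
Case E = False:
  Constraint (6) is violated (E=F) — contradiction.
Both cases fail — unsatisfiable.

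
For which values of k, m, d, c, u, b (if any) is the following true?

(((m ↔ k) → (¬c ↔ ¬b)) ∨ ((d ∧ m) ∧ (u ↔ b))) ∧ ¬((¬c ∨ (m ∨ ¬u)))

k: True; m: False; d: True; c: True; u: True; b: True

  ((m ↔ k) → (¬c ↔ ¬b)) ∨ ((d ∧ m) ∧ (u ↔ b)) = True
    (m ↔ k) → (¬c ↔ ¬b) = True
      m ↔ k = False
      ¬c ↔ ¬b = True
        ¬c = False
        ¬b = False
    (d ∧ m) ∧ (u ↔ b) = False
      d ∧ m = False
      u ↔ b = True
  ¬((¬c ∨ (m ∨ ¬u))) = True
    ¬c ∨ (m ∨ ¬u) = False
      ¬c = False
      m ∨ ¬u = False
        ¬u = False
Both conjuncts True, so the formula holds.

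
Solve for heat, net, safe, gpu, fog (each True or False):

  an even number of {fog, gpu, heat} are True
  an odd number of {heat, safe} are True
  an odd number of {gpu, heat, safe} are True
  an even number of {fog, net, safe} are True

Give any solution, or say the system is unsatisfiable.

heat = False, net = True, safe = True, gpu = False, fog = False

{fog, gpu, heat}: 0 true → even ✓
{heat, safe}: 1 true → odd ✓
{gpu, heat, safe}: 1 true → odd ✓
{fog, net, safe}: 2 true → even ✓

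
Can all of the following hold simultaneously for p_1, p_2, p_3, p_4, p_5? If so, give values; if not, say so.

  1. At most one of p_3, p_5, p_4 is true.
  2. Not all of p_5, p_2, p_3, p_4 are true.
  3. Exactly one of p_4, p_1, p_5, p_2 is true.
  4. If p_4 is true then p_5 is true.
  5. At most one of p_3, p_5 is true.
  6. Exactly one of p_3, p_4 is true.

p_1=T; p_2=F; p_3=T; p_4=F; p_5=F

  (1) {p_3, p_5, p_4}: 1 true — at most one ✓
  (2) {p_5, p_2, p_3, p_4}: 1/4 true — not all ✓
  (3) {p_4, p_1, p_5, p_2}: 1 true — exactly one ✓
  (4) p_4=F ⇒ p_5: vacuous ✓
  (5) {p_3, p_5}: 1 true — at most one ✓
  (6) {p_3, p_4}: 1 true — exactly one ✓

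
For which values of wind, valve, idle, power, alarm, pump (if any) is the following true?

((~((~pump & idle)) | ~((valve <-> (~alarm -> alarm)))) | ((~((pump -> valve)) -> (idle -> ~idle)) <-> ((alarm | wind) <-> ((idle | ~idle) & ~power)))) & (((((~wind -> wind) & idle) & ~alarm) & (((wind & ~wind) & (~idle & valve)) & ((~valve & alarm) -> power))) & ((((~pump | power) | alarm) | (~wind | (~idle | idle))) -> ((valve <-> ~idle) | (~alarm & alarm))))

The formula is unsatisfiable.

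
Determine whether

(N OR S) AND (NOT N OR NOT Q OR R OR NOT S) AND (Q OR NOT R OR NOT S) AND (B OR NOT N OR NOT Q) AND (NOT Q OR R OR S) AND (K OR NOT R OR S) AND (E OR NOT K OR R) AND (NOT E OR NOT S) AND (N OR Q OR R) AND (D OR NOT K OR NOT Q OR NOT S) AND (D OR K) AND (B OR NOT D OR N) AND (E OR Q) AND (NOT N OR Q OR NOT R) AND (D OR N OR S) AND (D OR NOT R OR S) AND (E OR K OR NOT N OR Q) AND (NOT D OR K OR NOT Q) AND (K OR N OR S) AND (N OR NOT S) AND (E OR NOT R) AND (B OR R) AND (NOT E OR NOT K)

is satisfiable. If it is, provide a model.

R: False, D: True, S: False, N: True, B: True, Q: False, E: True, K: False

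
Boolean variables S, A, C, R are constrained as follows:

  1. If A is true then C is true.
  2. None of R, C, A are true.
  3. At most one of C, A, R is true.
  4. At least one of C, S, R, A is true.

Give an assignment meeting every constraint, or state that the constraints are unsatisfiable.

S=T, A=F, C=F, R=F

  (1) A=F ⇒ C: vacuous ✓
  (2) {R, C, A}: 0 true — none ✓
  (3) {C, A, R}: 0 true — at most one ✓
  (4) {C, S, R, A}: 1 true — at least one ✓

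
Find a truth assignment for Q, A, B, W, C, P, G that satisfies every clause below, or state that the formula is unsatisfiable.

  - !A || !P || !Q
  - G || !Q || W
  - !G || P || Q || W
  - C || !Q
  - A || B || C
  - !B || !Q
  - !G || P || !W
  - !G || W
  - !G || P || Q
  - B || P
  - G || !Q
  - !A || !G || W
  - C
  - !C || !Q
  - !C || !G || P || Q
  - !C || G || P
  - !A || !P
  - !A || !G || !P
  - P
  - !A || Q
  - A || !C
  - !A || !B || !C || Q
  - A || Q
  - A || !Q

Case A = True:
  (C) forces C = True.
  (!C || !Q) forces Q = False.
  Clause (!A || Q) is falsified — contradiction.
Case A = False:
  (C) forces C = True.
  Clause (A || !C) is falsified — contradiction.
Both cases fail, so the formula is unsatisfiable.

No satisfying assignment exists.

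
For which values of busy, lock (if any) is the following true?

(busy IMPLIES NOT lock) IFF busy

busy: True, lock: False

  (busy IMPLIES NOT lock) IFF busy = True
    busy IMPLIES NOT lock = True
      NOT lock = True
The formula evaluates to True.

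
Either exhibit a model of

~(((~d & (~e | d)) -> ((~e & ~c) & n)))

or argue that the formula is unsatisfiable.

e=F; n=F; c=T; d=F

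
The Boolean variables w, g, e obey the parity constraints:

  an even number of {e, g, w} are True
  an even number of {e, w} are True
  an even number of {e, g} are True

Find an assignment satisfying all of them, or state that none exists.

w: False, g: False, e: False

{e, g, w}: 0 true → even ✓
{e, w}: 0 true → even ✓
{e, g}: 0 true → even ✓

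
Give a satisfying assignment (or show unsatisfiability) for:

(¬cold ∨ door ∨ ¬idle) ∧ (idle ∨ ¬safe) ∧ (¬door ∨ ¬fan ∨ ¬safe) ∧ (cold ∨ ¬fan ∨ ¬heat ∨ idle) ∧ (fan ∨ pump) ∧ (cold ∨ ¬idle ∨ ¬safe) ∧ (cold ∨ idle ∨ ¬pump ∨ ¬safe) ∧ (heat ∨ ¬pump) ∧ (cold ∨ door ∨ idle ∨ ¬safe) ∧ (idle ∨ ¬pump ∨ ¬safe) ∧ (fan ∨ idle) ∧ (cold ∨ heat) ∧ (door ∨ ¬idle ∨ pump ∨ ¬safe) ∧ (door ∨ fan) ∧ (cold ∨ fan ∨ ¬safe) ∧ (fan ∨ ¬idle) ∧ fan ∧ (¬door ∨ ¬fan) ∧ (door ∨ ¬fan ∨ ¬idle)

cold: True; heat: False; safe: False; door: False; pump: False; idle: False; fan: True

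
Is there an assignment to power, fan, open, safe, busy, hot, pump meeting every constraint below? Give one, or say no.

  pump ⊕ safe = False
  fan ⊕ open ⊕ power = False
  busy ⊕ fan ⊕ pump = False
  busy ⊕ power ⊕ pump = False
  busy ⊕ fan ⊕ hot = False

power: True, fan: True, open: False, safe: False, busy: True, hot: False, pump: False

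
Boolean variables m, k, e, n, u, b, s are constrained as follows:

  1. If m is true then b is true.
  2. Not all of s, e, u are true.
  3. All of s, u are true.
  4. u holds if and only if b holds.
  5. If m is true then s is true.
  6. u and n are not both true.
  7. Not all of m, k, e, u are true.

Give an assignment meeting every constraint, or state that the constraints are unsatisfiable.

m = False, k = False, e = False, n = False, u = True, b = True, s = True

  (1) m=F ⇒ b: vacuous ✓
  (2) {s, e, u}: 2/3 true — not all ✓
  (3) {s, u}: all 2 true ✓
  (4) u=T, b=T — same ✓
  (5) m=F ⇒ s: vacuous ✓
  (6) u=T, n=F — not both ✓
  (7) {m, k, e, u}: 1/4 true — not all ✓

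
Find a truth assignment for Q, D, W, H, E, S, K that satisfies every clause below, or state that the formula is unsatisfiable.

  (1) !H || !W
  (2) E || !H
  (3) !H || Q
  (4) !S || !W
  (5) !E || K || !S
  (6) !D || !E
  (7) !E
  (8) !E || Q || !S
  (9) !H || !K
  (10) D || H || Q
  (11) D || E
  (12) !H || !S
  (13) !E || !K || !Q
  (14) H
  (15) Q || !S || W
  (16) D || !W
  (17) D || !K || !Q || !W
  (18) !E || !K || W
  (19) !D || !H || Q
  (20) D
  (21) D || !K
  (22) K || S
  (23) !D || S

Case E = True:
  Clause (!E) is falsified — contradiction.
Case E = False:
  (E || !H) forces H = False.
  Clause (H) is falsified — contradiction.
Both cases fail, so the formula is unsatisfiable.

Unsatisfiable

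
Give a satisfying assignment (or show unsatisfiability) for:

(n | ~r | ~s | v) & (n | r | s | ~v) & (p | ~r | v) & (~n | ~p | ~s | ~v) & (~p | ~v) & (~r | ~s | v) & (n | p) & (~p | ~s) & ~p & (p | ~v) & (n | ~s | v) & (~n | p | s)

Unit clause (~p) forces p = False.
In (p | ~v) only ~v is left, so v = False.
In (p | ~r | v) only ~r is left, so r = False.
In (n | p) only n is left, so n = True.
In (~n | p | s) only s is left, so s = True.
All clauses satisfied.

s: True, p: False, v: False, n: True, r: False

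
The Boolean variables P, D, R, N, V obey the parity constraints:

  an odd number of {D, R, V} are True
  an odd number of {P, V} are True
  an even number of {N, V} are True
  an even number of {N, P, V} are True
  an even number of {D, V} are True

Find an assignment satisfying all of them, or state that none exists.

P = False, D = True, R = True, N = True, V = True

{D, R, V}: 3 true → odd ✓
{P, V}: 1 true → odd ✓
{N, V}: 2 true → even ✓
{N, P, V}: 2 true → even ✓
{D, V}: 2 true → even ✓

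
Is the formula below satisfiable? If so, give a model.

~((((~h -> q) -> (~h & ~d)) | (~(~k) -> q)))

q=F, h=T, d=F, k=T

  ~((((~h -> q) -> (~h & ~d)) | (~(~k) -> q))) = True
    ((~h -> q) -> (~h & ~d)) | (~(~k) -> q) = False
      (~h -> q) -> (~h & ~d) = False
        ~h -> q = True
          ~h = False
        ~h & ~d = False
          ~h = False
          ~d = True
      ~(~k) -> q = False
        ~(~k) = True
          ~k = False
The formula evaluates to True.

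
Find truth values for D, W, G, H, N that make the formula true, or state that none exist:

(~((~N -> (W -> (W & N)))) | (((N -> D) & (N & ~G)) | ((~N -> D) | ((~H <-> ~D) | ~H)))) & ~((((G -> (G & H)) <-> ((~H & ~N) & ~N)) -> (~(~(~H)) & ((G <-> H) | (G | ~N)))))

UNSATISFIABLE

The conjunct ~((((G -> (G & H)) <-> ((~H & ~N) & ~N)) -> (~(~(~H)) & ((G <-> H) | (G | ~N))))) is unsatisfiable on its own:
  G=F, H=F, N=F: evaluates to False.
  G=F, H=F, N=T: evaluates to False.
  G=F, H=T, N=F: evaluates to False.
  G=F, H=T, N=T: evaluates to False.
  G=T, H=F, N=F: evaluates to False.
  G=T, H=F, N=T: evaluates to False.
  G=T, H=T, N=F: evaluates to False.
  G=T, H=T, N=T: evaluates to False.
So the whole conjunction is unsatisfiable.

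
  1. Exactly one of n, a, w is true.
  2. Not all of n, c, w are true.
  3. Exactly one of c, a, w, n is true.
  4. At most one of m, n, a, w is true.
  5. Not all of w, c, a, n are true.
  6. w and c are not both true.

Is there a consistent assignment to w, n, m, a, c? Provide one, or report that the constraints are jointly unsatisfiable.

w = False; n = True; m = False; a = False; c = False

  (1) {n, a, w}: 1 true — exactly one ✓
  (2) {n, c, w}: 1/3 true — not all ✓
  (3) {c, a, w, n}: 1 true — exactly one ✓
  (4) {m, n, a, w}: 1 true — at most one ✓
  (5) {w, c, a, n}: 1/4 true — not all ✓
  (6) w=F, c=F — not both ✓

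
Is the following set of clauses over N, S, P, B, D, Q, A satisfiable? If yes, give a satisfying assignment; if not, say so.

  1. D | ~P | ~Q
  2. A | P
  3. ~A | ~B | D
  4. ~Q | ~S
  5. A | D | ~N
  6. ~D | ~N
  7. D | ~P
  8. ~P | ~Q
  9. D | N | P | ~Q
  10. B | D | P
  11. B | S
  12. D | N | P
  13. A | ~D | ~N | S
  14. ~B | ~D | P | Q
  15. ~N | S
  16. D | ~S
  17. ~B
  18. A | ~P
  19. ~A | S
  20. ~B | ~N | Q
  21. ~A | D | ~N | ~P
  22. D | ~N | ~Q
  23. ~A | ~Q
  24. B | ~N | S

N = False, S = True, P = False, B = False, D = True, Q = False, A = True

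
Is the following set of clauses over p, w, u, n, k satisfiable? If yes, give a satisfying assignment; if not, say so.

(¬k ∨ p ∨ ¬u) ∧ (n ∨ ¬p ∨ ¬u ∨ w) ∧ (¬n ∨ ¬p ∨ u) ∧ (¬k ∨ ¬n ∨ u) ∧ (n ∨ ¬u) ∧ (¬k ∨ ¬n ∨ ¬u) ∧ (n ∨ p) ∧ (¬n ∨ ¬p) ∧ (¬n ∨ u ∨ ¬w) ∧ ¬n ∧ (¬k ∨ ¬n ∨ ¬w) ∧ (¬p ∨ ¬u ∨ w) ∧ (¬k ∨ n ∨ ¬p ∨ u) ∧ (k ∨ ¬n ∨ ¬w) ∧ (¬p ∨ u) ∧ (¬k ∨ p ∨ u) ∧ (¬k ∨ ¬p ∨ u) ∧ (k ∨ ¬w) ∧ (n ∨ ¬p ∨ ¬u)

Unsatisfiable — no assignment works.

Case n = True:
  Clause (¬n) is falsified — contradiction.
Case n = False:
  (n ∨ ¬u) forces u = False.
  (n ∨ p) forces p = True.
  Clause (¬p ∨ u) is falsified — contradiction.
Both cases fail, so the formula is unsatisfiable.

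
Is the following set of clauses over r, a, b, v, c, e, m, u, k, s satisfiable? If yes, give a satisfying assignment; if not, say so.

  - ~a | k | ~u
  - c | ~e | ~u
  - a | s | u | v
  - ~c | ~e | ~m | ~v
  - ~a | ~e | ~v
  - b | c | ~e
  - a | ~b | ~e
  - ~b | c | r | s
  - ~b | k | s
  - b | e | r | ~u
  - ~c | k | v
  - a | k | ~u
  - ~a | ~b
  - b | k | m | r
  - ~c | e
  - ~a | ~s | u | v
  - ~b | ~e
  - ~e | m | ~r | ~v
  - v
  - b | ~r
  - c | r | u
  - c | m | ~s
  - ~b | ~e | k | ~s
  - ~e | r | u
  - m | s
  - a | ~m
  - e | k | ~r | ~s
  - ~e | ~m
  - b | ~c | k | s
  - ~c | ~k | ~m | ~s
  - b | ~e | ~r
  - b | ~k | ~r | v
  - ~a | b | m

r = False, a = False, b = False, v = True, c = True, e = True, m = False, u = True, k = True, s = True

Unit clause (v) forces v = True.
Set r = False.
Try a = True:
  (~a | ~e | ~v) forces e = False.
  (~a | ~b) forces b = False.
  (b | e | r | ~u) forces u = False.
  (~c | e) forces c = False.
  clause (c | r | u) is falsified — backtrack.
So a = False.
  then (a | ~m) forces m = False.
  then (m | s) forces s = True.
  then (c | m | ~s) forces c = True.
  then (~c | e) forces e = True.
  then (~b | ~e) forces b = False.
  then (~e | r | u) forces u = True.
  then (a | k | ~u) forces k = True.
All clauses satisfied.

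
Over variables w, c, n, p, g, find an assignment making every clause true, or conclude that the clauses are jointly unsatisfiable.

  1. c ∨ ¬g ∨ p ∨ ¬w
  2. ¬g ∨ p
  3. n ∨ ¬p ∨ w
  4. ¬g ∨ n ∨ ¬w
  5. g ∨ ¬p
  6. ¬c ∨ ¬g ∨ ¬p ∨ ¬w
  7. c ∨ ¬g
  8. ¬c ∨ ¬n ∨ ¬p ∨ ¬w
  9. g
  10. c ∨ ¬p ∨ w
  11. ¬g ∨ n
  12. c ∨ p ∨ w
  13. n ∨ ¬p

Unit clause (g) forces g = True.
In (¬g ∨ n) only n is left, so n = True.
In (¬g ∨ p) only p is left, so p = True.
In (c ∨ ¬g) only c is left, so c = True.
In (¬c ∨ ¬n ∨ ¬p ∨ ¬w) only ¬w is left, so w = False.
All clauses satisfied.

w = False, c = True, n = True, p = True, g = True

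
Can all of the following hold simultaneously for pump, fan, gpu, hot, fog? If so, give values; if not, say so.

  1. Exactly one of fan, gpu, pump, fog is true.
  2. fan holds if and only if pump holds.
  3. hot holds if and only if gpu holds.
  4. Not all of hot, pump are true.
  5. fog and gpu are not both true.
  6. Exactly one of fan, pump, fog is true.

pump = False, fan = False, gpu = False, hot = False, fog = True

  (1) {fan, gpu, pump, fog}: 1 true — exactly one ✓
  (2) fan=F, pump=F — same ✓
  (3) hot=F, gpu=F — same ✓
  (4) {hot, pump}: 0/2 true — not all ✓
  (5) fog=T, gpu=F — not both ✓
  (6) {fan, pump, fog}: 1 true — exactly one ✓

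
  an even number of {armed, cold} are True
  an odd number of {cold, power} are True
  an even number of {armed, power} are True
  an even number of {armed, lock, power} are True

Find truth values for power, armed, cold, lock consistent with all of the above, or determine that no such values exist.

UNSATISFIABLE

Adding constraints 1, 2, 3 mod 2: every variable appears an even number of times on the left, so the left side is 0.
But the right sides sum to 1 (mod 2). 0 ≠ 1 — the system is inconsistent.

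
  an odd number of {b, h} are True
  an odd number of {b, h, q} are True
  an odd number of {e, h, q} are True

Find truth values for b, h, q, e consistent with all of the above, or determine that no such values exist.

b: True, h: False, q: False, e: True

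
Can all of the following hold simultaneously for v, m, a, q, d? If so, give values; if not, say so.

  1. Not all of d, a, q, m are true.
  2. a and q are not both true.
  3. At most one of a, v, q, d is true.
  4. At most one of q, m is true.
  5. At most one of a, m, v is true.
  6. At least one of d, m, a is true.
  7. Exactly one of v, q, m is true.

v: False, m: True, a: False, q: False, d: True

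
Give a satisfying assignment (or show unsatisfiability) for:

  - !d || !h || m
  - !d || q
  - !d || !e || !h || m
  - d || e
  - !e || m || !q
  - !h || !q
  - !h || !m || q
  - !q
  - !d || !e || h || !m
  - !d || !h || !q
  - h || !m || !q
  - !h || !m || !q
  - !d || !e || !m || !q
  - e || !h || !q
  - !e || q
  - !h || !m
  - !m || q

Case q = True:
  Clause (!q) is falsified — contradiction.
Case q = False:
  (!d || q) forces d = False.
  (d || e) forces e = True.
  Clause (!e || q) is falsified — contradiction.
Both cases fail, so the formula is unsatisfiable.

UNSATISFIABLE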